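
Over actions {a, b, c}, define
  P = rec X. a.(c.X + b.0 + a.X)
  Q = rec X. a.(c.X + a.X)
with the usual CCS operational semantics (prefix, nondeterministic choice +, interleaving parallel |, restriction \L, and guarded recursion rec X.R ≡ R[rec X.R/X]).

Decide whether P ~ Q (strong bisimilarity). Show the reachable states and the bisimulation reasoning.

LTS(P): 3 reachable states
  m0 = rec X. a.(c.X + b.0 + a.X) → ··a··> m1
  m1 = c.(rec X. a.(c.X + b.0 + a.X)) + b.0 + a.(rec X. a.(c.X + b.0 + a.X)) → ··a··> m0, ··b··> m2, ··c··> m0
  m2 = 0 → ∅
LTS(Q): 2 reachable states
  n0 = rec X. a.(c.X + a.X) → ··a··> n1
  n1 = c.(rec X. a.(c.X + a.X)) + a.(rec X. a.(c.X + a.X)) → ··a··> n0, ··c··> n0
Bisimilarity quotient blocks:
  B0 = {m0}
  B1 = {m1}
  B2 = {m2}
  B3 = {n0}
  B4 = {n1}
m0 ∈ B0, n0 ∈ B3 → different blocks

not bisimilar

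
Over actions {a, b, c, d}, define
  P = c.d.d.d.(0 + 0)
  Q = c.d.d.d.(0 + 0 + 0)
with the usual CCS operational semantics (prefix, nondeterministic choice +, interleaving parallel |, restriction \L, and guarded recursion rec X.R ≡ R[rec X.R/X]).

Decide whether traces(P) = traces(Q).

P's transition system — 5 states:
  u0 = c.d.d.d.(0 + 0) → ··c··> u1
  u1 = d.d.d.(0 + 0) → ··d··> u2
  u2 = d.d.(0 + 0) → ··d··> u3
  u3 = d.(0 + 0) → ··d··> u4
  u4 = 0 + 0 → stopped
Q's transition system — 5 states:
  v0 = c.d.d.d.(0 + 0 + 0) → ··c··> v1
  v1 = d.d.d.(0 + 0 + 0) → ··d··> v2
  v2 = d.d.(0 + 0 + 0) → ··d··> v3
  v3 = d.(0 + 0 + 0) → ··d··> v4
  v4 = 0 + 0 + 0 → stopped
Bisimilarity quotient blocks:
  B0 = {u0, v0}
  B1 = {u1, v1}
  B2 = {u2, v2}
  B3 = {u3, v3}
  B4 = {u4, v4}
u0 ∈ B0, v0 ∈ B0 → same block
Bisimilar ⇒ trace-equivalent.

YES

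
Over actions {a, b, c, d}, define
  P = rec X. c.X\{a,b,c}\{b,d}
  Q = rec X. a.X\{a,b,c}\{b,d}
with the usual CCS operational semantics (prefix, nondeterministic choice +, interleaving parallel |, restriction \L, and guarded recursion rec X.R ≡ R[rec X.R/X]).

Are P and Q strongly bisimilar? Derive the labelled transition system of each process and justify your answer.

not bisimilar

LTS(P): 2 reachable states
  p0 = rec X. c.X\{a,b,c}\{b,d} ⊢ --c--▸ p1
  p1 = (rec X. c.X\{a,b,c}\{b,d})\{a,b,c}\{b,d} ⊢ deadlocked
LTS(Q): 2 reachable states
  q0 = rec X. a.X\{a,b,c}\{b,d} ⊢ --a--▸ q1
  q1 = (rec X. a.X\{a,b,c}\{b,d})\{a,b,c}\{b,d} ⊢ deadlocked
Partition-refinement fixed point:
  B0 = {p0}
  B1 = {p1, q1}
  B2 = {q0}
p0 ∈ B0, q0 ∈ B2 → different blocks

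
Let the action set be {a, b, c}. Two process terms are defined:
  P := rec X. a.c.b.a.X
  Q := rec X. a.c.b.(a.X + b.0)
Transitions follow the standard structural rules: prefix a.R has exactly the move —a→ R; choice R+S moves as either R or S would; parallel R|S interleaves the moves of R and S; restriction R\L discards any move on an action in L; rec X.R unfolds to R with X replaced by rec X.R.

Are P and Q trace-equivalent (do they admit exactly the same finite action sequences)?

P's transition system — 4 states:
  m0 = rec X. a.c.b.a.X has moves =a=> m1
  m1 = c.b.a.(rec X. a.c.b.a.X) has moves =c=> m2
  m2 = b.a.(rec X. a.c.b.a.X) has moves =b=> m3
  m3 = a.(rec X. a.c.b.a.X) has moves =a=> m0
Q's transition system — 5 states:
  n0 = rec X. a.c.b.(a.X + b.0) has moves =a=> n1
  n1 = c.b.(a.(rec X. a.c.b.(a.X + b.0)) + b.0) has moves =c=> n2
  n2 = b.(a.(rec X. a.c.b.(a.X + b.0)) + b.0) has moves =b=> n3
  n3 = a.(rec X. a.c.b.(a.X + b.0)) + b.0 has moves =a=> n0, =b=> n4
  n4 = 0 has moves deadlocked
Run σ = ⟨acbb⟩ on Q: start {n0}
  [1] a ⇒ {n1}
  [2] c ⇒ {n2}
  [3] b ⇒ {n3}
  [4] b ⇒ {n4}
  — Q admits the full trace.
Run σ = ⟨acbb⟩ on P: start {m0}
  [1] a ⇒ {m1}
  [2] c ⇒ {m2}
  [3] b ⇒ {m3}
  [4] b ⇒ ∅  — P cannot continue

traces(P) ≠ traces(Q) — witness ⟨acbb⟩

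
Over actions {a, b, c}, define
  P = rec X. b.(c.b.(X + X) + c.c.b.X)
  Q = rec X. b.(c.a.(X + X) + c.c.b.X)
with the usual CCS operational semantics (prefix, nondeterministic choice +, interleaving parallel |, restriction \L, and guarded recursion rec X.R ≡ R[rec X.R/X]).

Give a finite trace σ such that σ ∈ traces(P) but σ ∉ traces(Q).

bcb

P's transition system — 6 states:
  p0 = rec X. b.(c.b.(X + X) + c.c.b.X) has moves —b→ p1
  p1 = c.b.((rec X. b.(c.b.(X + X) + c.c.b.X)) + (rec X. b.(c.b.(X + X) + c.c.b.X))) + c.c.b.(rec X. b.(c.b.(X + X) + c.c.b.X)) has moves —c→ p2, —c→ p3
  p2 = b.((rec X. b.(c.b.(X + X) + c.c.b.X)) + (rec X. b.(c.b.(X + X) + c.c.b.X))) has moves —b→ p4
  p3 = c.b.(rec X. b.(c.b.(X + X) + c.c.b.X)) has moves —c→ p5
  p4 = (rec X. b.(c.b.(X + X) + c.c.b.X)) + (rec X. b.(c.b.(X + X) + c.c.b.X)) has moves —b→ p1
  p5 = b.(rec X. b.(c.b.(X + X) + c.c.b.X)) has moves —b→ p0
Q's transition system — 6 states:
  q0 = rec X. b.(c.a.(X + X) + c.c.b.X) has moves —b→ q1
  q1 = c.a.((rec X. b.(c.a.(X + X) + c.c.b.X)) + (rec X. b.(c.a.(X + X) + c.c.b.X))) + c.c.b.(rec X. b.(c.a.(X + X) + c.c.b.X)) has moves —c→ q2, —c→ q3
  q2 = a.((rec X. b.(c.a.(X + X) + c.c.b.X)) + (rec X. b.(c.a.(X + X) + c.c.b.X))) has moves —a→ q4
  q3 = c.b.(rec X. b.(c.a.(X + X) + c.c.b.X)) has moves —c→ q5
  q4 = (rec X. b.(c.a.(X + X) + c.c.b.X)) + (rec X. b.(c.a.(X + X) + c.c.b.X)) has moves —b→ q1
  q5 = b.(rec X. b.(c.a.(X + X) + c.c.b.X)) has moves —b→ q0
Executing bcb from P (initial set {p0}):
  after b @ step 1: {p1}
  after c @ step 2: {p2, p3}
  after b @ step 3: {p4}
  P completes σ.
Executing bcb from Q (initial set {q0}):
  after b @ step 1: {q1}
  after c @ step 2: {q2, q3}
  after b @ step 3: no successor for Q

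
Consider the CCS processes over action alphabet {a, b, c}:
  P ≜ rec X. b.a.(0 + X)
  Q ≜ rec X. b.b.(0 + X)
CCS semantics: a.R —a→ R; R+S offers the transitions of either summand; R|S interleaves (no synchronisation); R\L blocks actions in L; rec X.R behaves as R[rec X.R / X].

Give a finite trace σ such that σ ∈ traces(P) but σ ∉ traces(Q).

LTS(P): 3 reachable states
  u0 = rec X. b.a.(0 + X) :: —b→ u1
  u1 = a.(0 + (rec X. b.a.(0 + X))) :: —a→ u2
  u2 = 0 + (rec X. b.a.(0 + X)) :: —b→ u1
LTS(Q): 3 reachable states
  v0 = rec X. b.b.(0 + X) :: —b→ v1
  v1 = b.(0 + (rec X. b.b.(0 + X))) :: —b→ v2
  v2 = 0 + (rec X. b.b.(0 + X)) :: —b→ v1
Trace ⟨ba⟩ through P, begin at {u0}:
  after b @ step 1: {u1}
  after a @ step 2: {u2}
  P completes σ.
Trace ⟨ba⟩ through Q, begin at {v0}:
  after b @ step 1: {v1}
  after a @ step 2: ∅ (Q stuck)

ba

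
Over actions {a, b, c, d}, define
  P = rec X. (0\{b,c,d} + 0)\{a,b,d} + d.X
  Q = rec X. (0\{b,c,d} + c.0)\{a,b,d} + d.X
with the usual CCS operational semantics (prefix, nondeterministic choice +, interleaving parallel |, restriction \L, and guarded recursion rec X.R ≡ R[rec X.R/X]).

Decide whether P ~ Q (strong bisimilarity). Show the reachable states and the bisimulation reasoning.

LTS(P): 1 reachable states
  m0 = rec X. (0\{b,c,d} + 0)\{a,b,d} + d.X | --d--▸ m0
LTS(Q): 2 reachable states
  n0 = rec X. (0\{b,c,d} + c.0)\{a,b,d} + d.X | --c--▸ n1, --d--▸ n0
  n1 = 0\{a,b,d} | ∅
Bisimilarity quotient blocks:
  B0 = {m0}
  B1 = {n0}
  B2 = {n1}
m0 ∈ B0, n0 ∈ B1 → different blocks

not bisimilar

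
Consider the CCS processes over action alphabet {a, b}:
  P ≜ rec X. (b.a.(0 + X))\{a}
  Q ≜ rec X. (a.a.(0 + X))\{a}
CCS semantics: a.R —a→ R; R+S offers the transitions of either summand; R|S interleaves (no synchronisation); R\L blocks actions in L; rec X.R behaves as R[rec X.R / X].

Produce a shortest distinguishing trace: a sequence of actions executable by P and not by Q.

b

Reachable graph of P (2 states):
  s0 = rec X. (b.a.(0 + X))\{a} ⊢ -b-> s1
  s1 = (a.(0 + (rec X. (b.a.(0 + X))\{a})))\{a} ⊢ ·
Reachable graph of Q (1 states):
  t0 = rec X. (a.a.(0 + X))\{a} ⊢ ·
Executing b from P (initial set {s0}):
  after b @ step 1: {s1}
  — P admits the full trace.
Executing b from Q (initial set {t0}):
  after b @ step 1: no successor for Q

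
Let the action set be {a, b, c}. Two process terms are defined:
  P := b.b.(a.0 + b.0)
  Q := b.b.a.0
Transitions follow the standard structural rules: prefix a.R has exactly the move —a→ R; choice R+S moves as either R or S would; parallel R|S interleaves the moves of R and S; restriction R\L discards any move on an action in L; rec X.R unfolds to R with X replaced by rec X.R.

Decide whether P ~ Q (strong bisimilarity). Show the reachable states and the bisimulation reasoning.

NO

P's transition system — 4 states:
  m0 = b.b.(a.0 + b.0) → --b--▸ m1
  m1 = b.(a.0 + b.0) → --b--▸ m2
  m2 = a.0 + b.0 → --a--▸ m3, --b--▸ m3
  m3 = 0 → deadlocked
Q's transition system — 4 states:
  n0 = b.b.a.0 → --b--▸ n1
  n1 = b.a.0 → --b--▸ n2
  n2 = a.0 → --a--▸ n3
  n3 = 0 → deadlocked
Partition-refinement fixed point:
  B0 = {m0}
  B1 = {m1}
  B2 = {m2}
  B3 = {m3, n3}
  B4 = {n0}
  B5 = {n1}
  B6 = {n2}
m0 ∈ B0, n0 ∈ B4 → different blocks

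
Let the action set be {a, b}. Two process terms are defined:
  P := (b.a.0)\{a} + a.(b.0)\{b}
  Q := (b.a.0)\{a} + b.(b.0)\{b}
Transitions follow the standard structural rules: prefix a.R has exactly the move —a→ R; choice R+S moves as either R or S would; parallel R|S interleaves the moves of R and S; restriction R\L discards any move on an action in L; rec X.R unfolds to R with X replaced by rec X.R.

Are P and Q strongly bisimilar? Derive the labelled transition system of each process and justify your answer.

P ≁ Q

Reachable graph of P (3 states):
  p0 = (b.a.0)\{a} + a.(b.0)\{b} → —a→ p1, —b→ p2
  p1 = (b.0)\{b} → deadlocked
  p2 = (a.0)\{a} → deadlocked
Reachable graph of Q (3 states):
  q0 = (b.a.0)\{a} + b.(b.0)\{b} → —b→ q1, —b→ q2
  q1 = (a.0)\{a} → deadlocked
  q2 = (b.0)\{b} → deadlocked
Coarsest stable partition (strong bisimilarity classes):
  B0 = {p0}
  B1 = {p1, p2, q1, q2}
  B2 = {q0}
p0 ∈ B0, q0 ∈ B2 → different blocks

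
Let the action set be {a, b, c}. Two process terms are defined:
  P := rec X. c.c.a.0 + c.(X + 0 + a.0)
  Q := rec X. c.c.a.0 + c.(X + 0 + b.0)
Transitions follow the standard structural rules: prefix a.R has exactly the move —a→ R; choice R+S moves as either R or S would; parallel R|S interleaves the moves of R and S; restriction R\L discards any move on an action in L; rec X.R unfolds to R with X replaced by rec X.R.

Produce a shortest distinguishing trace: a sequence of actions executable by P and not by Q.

ca

Reachable graph of P (5 states):
  s0 = rec X. c.c.a.0 + c.(X + 0 + a.0) has moves --c--▸ s1, --c--▸ s2
  s1 = (rec X. c.c.a.0 + c.(X + 0 + a.0)) + 0 + a.0 has moves --a--▸ s3, --c--▸ s1, --c--▸ s2
  s2 = c.a.0 has moves --c--▸ s4
  s3 = 0 has moves ·
  s4 = a.0 has moves --a--▸ s3
Reachable graph of Q (5 states):
  t0 = rec X. c.c.a.0 + c.(X + 0 + b.0) has moves --c--▸ t1, --c--▸ t2
  t1 = (rec X. c.c.a.0 + c.(X + 0 + b.0)) + 0 + b.0 has moves --b--▸ t3, --c--▸ t1, --c--▸ t2
  t2 = c.a.0 has moves --c--▸ t4
  t3 = 0 has moves ·
  t4 = a.0 has moves --a--▸ t3
Trace ⟨ca⟩ through P, begin at {s0}:
  after c @ step 1: {s1, s2}
  after a @ step 2: {s3}
  ✓ P
Trace ⟨ca⟩ through Q, begin at {t0}:
  after c @ step 1: {t1, t2}
  after a @ step 2: ∅ (Q stuck)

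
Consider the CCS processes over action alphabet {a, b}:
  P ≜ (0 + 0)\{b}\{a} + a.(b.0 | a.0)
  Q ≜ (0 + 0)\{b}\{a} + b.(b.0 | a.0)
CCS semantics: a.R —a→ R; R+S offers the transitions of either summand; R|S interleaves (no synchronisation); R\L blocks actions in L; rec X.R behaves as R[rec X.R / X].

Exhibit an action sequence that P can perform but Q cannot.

P's transition system — 5 states:
  s0 = (0 + 0)\{b}\{a} + a.(b.0 | a.0) → —a→ s1
  s1 = b.0 | a.0 → —a→ s2, —b→ s3
  s2 = b.0 | 0 → —b→ s4
  s3 = 0 | a.0 → —a→ s4
  s4 = 0 | 0 → stopped
Q's transition system — 5 states:
  t0 = (0 + 0)\{b}\{a} + b.(b.0 | a.0) → —b→ t1
  t1 = b.0 | a.0 → —a→ t2, —b→ t3
  t2 = b.0 | 0 → —b→ t4
  t3 = 0 | a.0 → —a→ t4
  t4 = 0 | 0 → stopped
Run σ = ⟨a⟩ on P: start {s0}
  [1] a ⇒ {s1}
  P completes σ.
Run σ = ⟨a⟩ on Q: start {t0}
  [1] a ⇒ no successor for Q

a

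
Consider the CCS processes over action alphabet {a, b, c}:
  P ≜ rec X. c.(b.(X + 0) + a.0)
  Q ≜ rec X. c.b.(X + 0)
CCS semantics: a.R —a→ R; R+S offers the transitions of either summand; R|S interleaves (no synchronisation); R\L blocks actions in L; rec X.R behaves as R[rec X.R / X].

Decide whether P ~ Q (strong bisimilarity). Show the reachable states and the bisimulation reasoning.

P's transition system — 4 states:
  s0 = rec X. c.(b.(X + 0) + a.0) has moves —c→ s1
  s1 = b.((rec X. c.(b.(X + 0) + a.0)) + 0) + a.0 has moves —a→ s2, —b→ s3
  s2 = 0 has moves (no moves)
  s3 = (rec X. c.(b.(X + 0) + a.0)) + 0 has moves —c→ s1
Q's transition system — 3 states:
  t0 = rec X. c.b.(X + 0) has moves —c→ t1
  t1 = b.((rec X. c.b.(X + 0)) + 0) has moves —b→ t2
  t2 = (rec X. c.b.(X + 0)) + 0 has moves —c→ t1
Coarsest stable partition (strong bisimilarity classes):
  B0 = {s0, s3}
  B1 = {s1}
  B2 = {s2}
  B3 = {t0, t2}
  B4 = {t1}
s0 ∈ B0, t0 ∈ B3 → different blocks

NO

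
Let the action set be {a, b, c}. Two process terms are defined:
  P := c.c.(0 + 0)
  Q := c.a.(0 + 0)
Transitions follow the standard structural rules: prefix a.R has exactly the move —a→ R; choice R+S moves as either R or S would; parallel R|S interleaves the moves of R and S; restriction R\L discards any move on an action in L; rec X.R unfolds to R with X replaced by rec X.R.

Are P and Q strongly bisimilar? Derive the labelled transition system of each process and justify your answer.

P's transition system — 3 states:
  s0 = c.c.(0 + 0) → ··c··> s1
  s1 = c.(0 + 0) → ··c··> s2
  s2 = 0 + 0 → stopped
Q's transition system — 3 states:
  t0 = c.a.(0 + 0) → ··c··> t1
  t1 = a.(0 + 0) → ··a··> t2
  t2 = 0 + 0 → stopped
Coarsest stable partition (strong bisimilarity classes):
  B0 = {s0}
  B1 = {s1}
  B2 = {s2, t2}
  B3 = {t0}
  B4 = {t1}
s0 ∈ B0, t0 ∈ B3 → different blocks

P ≁ Q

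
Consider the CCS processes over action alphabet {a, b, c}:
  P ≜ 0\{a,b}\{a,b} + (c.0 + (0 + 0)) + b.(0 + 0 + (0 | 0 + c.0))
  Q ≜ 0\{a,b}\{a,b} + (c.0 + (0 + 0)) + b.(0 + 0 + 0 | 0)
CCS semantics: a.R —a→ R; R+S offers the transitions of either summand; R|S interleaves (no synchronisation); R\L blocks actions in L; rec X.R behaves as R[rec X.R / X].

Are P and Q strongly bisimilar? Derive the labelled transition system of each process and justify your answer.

P's transition system — 3 states:
  p0 = 0\{a,b}\{a,b} + (c.0 + (0 + 0)) + b.(0 + 0 + (0 | 0 + c.0)) | —b→ p1, —c→ p2
  p1 = 0 + 0 + (0 | 0 + c.0) | —c→ p2
  p2 = 0 | stopped
Q's transition system — 3 states:
  q0 = 0\{a,b}\{a,b} + (c.0 + (0 + 0)) + b.(0 + 0 + 0 | 0) | —b→ q1, —c→ q2
  q1 = 0 + 0 + 0 | 0 | stopped
  q2 = 0 | stopped
Bisimilarity quotient blocks:
  B0 = {p0}
  B1 = {p1}
  B2 = {p2, q1, q2}
  B3 = {q0}
p0 ∈ B0, q0 ∈ B3 → different blocks

not bisimilar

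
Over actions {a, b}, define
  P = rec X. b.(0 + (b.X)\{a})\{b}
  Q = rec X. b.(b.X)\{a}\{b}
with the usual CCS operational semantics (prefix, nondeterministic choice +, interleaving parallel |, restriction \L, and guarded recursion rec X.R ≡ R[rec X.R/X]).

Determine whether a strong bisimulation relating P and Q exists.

YES

P's transition system — 2 states:
  u0 = rec X. b.(0 + (b.X)\{a})\{b} ⊢ ··b··> u1
  u1 = (0 + (b.(rec X. b.(0 + (b.X)\{a})\{b}))\{a})\{b} ⊢ stopped
Q's transition system — 2 states:
  v0 = rec X. b.(b.X)\{a}\{b} ⊢ ··b··> v1
  v1 = (b.(rec X. b.(b.X)\{a}\{b}))\{a}\{b} ⊢ stopped
Partition-refinement fixed point:
  B0 = {u0, v0}
  B1 = {u1, v1}
u0 ∈ B0, v0 ∈ B0 → same block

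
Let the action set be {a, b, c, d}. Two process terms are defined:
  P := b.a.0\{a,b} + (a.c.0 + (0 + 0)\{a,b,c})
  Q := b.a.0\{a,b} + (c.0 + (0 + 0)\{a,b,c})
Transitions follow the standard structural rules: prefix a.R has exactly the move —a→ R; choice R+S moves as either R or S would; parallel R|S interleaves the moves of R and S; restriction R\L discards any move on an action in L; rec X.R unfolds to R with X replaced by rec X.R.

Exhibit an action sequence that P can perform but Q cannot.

P's transition system — 5 states:
  m0 = b.a.0\{a,b} + (a.c.0 + (0 + 0)\{a,b,c}) | =a=> m1, =b=> m2
  m1 = c.0 | =c=> m3
  m2 = a.0\{a,b} | =a=> m4
  m3 = 0 | (no moves)
  m4 = 0\{a,b} | (no moves)
Q's transition system — 4 states:
  n0 = b.a.0\{a,b} + (c.0 + (0 + 0)\{a,b,c}) | =b=> n1, =c=> n2
  n1 = a.0\{a,b} | =a=> n3
  n2 = 0 | (no moves)
  n3 = 0\{a,b} | (no moves)
Run σ = ⟨a⟩ on P: start {m0}
  [1] a ⇒ {m1}
  P completes σ.
Run σ = ⟨a⟩ on Q: start {n0}
  [1] a ⇒ ∅ (Q stuck)

a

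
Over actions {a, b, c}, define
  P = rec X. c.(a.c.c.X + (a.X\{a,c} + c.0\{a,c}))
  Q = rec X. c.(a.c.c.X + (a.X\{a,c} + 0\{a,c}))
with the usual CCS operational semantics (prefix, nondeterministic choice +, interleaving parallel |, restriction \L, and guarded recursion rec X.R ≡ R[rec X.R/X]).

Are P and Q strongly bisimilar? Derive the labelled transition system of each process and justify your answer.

LTS(P): 6 reachable states
  p0 = rec X. c.(a.c.c.X + (a.X\{a,c} + c.0\{a,c})) :: --c--▸ p1
  p1 = a.c.c.(rec X. c.(a.c.c.X + (a.X\{a,c} + c.0\{a,c}))) + (a.(rec X. c.(a.c.c.X + (a.X\{a,c} + c.0\{a,c})))\{a,c} + c.0\{a,c}) :: --a--▸ p2, --a--▸ p3, --c--▸ p4
  p2 = (rec X. c.(a.c.c.X + (a.X\{a,c} + c.0\{a,c})))\{a,c} :: (no moves)
  p3 = c.c.(rec X. c.(a.c.c.X + (a.X\{a,c} + c.0\{a,c}))) :: --c--▸ p5
  p4 = 0\{a,c} :: (no moves)
  p5 = c.(rec X. c.(a.c.c.X + (a.X\{a,c} + c.0\{a,c}))) :: --c--▸ p0
LTS(Q): 5 reachable states
  q0 = rec X. c.(a.c.c.X + (a.X\{a,c} + 0\{a,c})) :: --c--▸ q1
  q1 = a.c.c.(rec X. c.(a.c.c.X + (a.X\{a,c} + 0\{a,c}))) + (a.(rec X. c.(a.c.c.X + (a.X\{a,c} + 0\{a,c})))\{a,c} + 0\{a,c}) :: --a--▸ q2, --a--▸ q3
  q2 = (rec X. c.(a.c.c.X + (a.X\{a,c} + 0\{a,c})))\{a,c} :: (no moves)
  q3 = c.c.(rec X. c.(a.c.c.X + (a.X\{a,c} + 0\{a,c}))) :: --c--▸ q4
  q4 = c.(rec X. c.(a.c.c.X + (a.X\{a,c} + 0\{a,c}))) :: --c--▸ q0
Bisimilarity quotient blocks:
  B0 = {p0}
  B1 = {p1}
  B2 = {p2, p4, q2}
  B3 = {p3}
  B4 = {p5}
  B5 = {q0}
  B6 = {q1}
  B7 = {q3}
  B8 = {q4}
p0 ∈ B0, q0 ∈ B5 → different blocks

not bisimilar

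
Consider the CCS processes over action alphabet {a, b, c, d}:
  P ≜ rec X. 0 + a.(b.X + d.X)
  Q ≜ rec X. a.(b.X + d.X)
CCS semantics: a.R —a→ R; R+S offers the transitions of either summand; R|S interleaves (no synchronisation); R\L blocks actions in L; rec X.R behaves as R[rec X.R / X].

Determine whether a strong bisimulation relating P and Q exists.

YES

Reachable graph of P (2 states):
  u0 = rec X. 0 + a.(b.X + d.X) ⊢ —a→ u1
  u1 = b.(rec X. 0 + a.(b.X + d.X)) + d.(rec X. 0 + a.(b.X + d.X)) ⊢ —b→ u0, —d→ u0
Reachable graph of Q (2 states):
  v0 = rec X. a.(b.X + d.X) ⊢ —a→ v1
  v1 = b.(rec X. a.(b.X + d.X)) + d.(rec X. a.(b.X + d.X)) ⊢ —b→ v0, —d→ v0
Partition-refinement fixed point:
  B0 = {u0, v0}
  B1 = {u1, v1}
u0 ∈ B0, v0 ∈ B0 → same block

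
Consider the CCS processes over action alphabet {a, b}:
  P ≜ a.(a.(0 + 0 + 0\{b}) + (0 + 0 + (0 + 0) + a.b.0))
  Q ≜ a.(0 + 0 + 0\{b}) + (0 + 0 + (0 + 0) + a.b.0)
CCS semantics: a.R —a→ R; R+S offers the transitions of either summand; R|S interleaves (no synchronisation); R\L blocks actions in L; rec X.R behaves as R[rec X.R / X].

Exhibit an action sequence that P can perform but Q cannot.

Reachable graph of P (5 states):
  p0 = a.(a.(0 + 0 + 0\{b}) + (0 + 0 + (0 + 0) + a.b.0)) has moves --a--▸ p1
  p1 = a.(0 + 0 + 0\{b}) + (0 + 0 + (0 + 0) + a.b.0) has moves --a--▸ p2, --a--▸ p3
  p2 = 0 + 0 + 0\{b} has moves stopped
  p3 = b.0 has moves --b--▸ p4
  p4 = 0 has moves stopped
Reachable graph of Q (4 states):
  q0 = a.(0 + 0 + 0\{b}) + (0 + 0 + (0 + 0) + a.b.0) has moves --a--▸ q1, --a--▸ q2
  q1 = 0 + 0 + 0\{b} has moves stopped
  q2 = b.0 has moves --b--▸ q3
  q3 = 0 has moves stopped
Executing aa from P (initial set {p0}):
  step 1 (a): {p1}
  step 2 (a): {p2, p3}
  ✓ P
Executing aa from Q (initial set {q0}):
  step 1 (a): {q1, q2}
  step 2 (a): ∅ (Q stuck)

aa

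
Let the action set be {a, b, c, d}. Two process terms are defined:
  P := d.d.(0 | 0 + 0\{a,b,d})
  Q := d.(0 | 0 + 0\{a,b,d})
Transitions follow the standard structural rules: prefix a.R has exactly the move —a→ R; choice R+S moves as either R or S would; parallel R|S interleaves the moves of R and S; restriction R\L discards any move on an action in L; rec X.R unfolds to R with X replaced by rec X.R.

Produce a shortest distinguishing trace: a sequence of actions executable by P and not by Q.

dd

P's transition system — 3 states:
  p0 = d.d.(0 | 0 + 0\{a,b,d}) → —d→ p1
  p1 = d.(0 | 0 + 0\{a,b,d}) → —d→ p2
  p2 = 0 | 0 + 0\{a,b,d} → ∅
Q's transition system — 2 states:
  q0 = d.(0 | 0 + 0\{a,b,d}) → —d→ q1
  q1 = 0 | 0 + 0\{a,b,d} → ∅
Run σ = ⟨dd⟩ on P: start {p0}
  step 1 (d): {p1}
  step 2 (d): {p2}
  — P admits the full trace.
Run σ = ⟨dd⟩ on Q: start {q0}
  step 1 (d): {q1}
  step 2 (d): ∅ (Q stuck)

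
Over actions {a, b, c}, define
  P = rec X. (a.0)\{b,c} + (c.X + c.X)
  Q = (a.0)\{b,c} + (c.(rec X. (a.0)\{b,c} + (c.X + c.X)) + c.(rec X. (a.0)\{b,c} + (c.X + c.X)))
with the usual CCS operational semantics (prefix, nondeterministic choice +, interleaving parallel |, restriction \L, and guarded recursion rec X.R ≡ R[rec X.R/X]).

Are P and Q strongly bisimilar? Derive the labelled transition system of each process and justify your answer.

Reachable graph of P (2 states):
  u0 = rec X. (a.0)\{b,c} + (c.X + c.X) ⊢ -a-> u1, -c-> u0
  u1 = 0\{b,c} ⊢ deadlocked
Reachable graph of Q (3 states):
  v0 = (a.0)\{b,c} + (c.(rec X. (a.0)\{b,c} + (c.X + c.X)) + c.(rec X. (a.0)\{b,c} + (c.X + c.X))) ⊢ -a-> v1, -c-> v2
  v1 = 0\{b,c} ⊢ deadlocked
  v2 = rec X. (a.0)\{b,c} + (c.X + c.X) ⊢ -a-> v1, -c-> v2
Coarsest stable partition (strong bisimilarity classes):
  B0 = {u0, v0, v2}
  B1 = {u1, v1}
u0 ∈ B0, v0 ∈ B0 → same block

P ~ Q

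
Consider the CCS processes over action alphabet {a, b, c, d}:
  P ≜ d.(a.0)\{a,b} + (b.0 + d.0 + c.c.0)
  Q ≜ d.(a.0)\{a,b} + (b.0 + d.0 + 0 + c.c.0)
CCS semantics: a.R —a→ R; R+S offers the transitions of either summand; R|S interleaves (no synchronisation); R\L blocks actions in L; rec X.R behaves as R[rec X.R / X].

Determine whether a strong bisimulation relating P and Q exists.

YES

Reachable graph of P (4 states):
  s0 = d.(a.0)\{a,b} + (b.0 + d.0 + c.c.0) → =b=> s1, =c=> s2, =d=> s1, =d=> s3
  s1 = 0 → ·
  s2 = c.0 → =c=> s1
  s3 = (a.0)\{a,b} → ·
Reachable graph of Q (4 states):
  t0 = d.(a.0)\{a,b} + (b.0 + d.0 + 0 + c.c.0) → =b=> t1, =c=> t2, =d=> t1, =d=> t3
  t1 = 0 → ·
  t2 = c.0 → =c=> t1
  t3 = (a.0)\{a,b} → ·
Bisimilarity quotient blocks:
  B0 = {s0, t0}
  B1 = {s1, s3, t1, t3}
  B2 = {s2, t2}
s0 ∈ B0, t0 ∈ B0 → same block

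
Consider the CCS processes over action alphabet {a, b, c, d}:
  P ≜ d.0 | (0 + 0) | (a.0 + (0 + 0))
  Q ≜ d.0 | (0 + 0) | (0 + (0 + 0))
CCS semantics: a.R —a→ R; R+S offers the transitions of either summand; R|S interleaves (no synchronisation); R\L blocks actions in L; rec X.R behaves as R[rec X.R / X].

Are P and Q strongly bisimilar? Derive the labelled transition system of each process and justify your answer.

P's transition system — 4 states:
  s0 = d.0 | (0 + 0) | (a.0 + (0 + 0)) → --a--▸ s1, --d--▸ s2
  s1 = d.0 | (0 + 0) | 0 → --d--▸ s3
  s2 = 0 | (0 + 0) | (a.0 + (0 + 0)) → --a--▸ s3
  s3 = 0 | (0 + 0) | 0 → (no moves)
Q's transition system — 2 states:
  t0 = d.0 | (0 + 0) | (0 + (0 + 0)) → --d--▸ t1
  t1 = 0 | (0 + 0) | (0 + (0 + 0)) → (no moves)
Coarsest stable partition (strong bisimilarity classes):
  B0 = {s0}
  B1 = {s1, t0}
  B2 = {s3, t1}
  B3 = {s2}
s0 ∈ B0, t0 ∈ B1 → different blocks

not bisimilar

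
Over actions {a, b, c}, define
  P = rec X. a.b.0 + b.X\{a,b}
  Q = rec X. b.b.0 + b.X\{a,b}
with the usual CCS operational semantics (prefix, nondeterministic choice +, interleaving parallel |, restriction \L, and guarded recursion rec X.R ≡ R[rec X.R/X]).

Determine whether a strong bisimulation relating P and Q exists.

P ≁ Q

P's transition system — 4 states:
  u0 = rec X. a.b.0 + b.X\{a,b} has moves ··a··> u1, ··b··> u2
  u1 = b.0 has moves ··b··> u3
  u2 = (rec X. a.b.0 + b.X\{a,b})\{a,b} has moves ∅
  u3 = 0 has moves ∅
Q's transition system — 4 states:
  v0 = rec X. b.b.0 + b.X\{a,b} has moves ··b··> v1, ··b··> v2
  v1 = (rec X. b.b.0 + b.X\{a,b})\{a,b} has moves ∅
  v2 = b.0 has moves ··b··> v3
  v3 = 0 has moves ∅
Bisimilarity quotient blocks:
  B0 = {u0}
  B1 = {u1, v2}
  B2 = {u2, u3, v1, v3}
  B3 = {v0}
u0 ∈ B0, v0 ∈ B3 → different blocks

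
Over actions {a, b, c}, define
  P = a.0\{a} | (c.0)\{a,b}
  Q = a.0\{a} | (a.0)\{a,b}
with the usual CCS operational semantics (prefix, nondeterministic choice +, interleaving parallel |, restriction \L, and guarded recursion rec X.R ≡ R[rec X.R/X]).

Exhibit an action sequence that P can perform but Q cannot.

c

LTS(P): 4 reachable states
  u0 = a.0\{a} | (c.0)\{a,b} | --a--▸ u1, --c--▸ u2
  u1 = 0\{a} | (c.0)\{a,b} | --c--▸ u3
  u2 = a.0\{a} | 0\{a,b} | --a--▸ u3
  u3 = 0\{a} | 0\{a,b} | (no moves)
LTS(Q): 2 reachable states
  v0 = a.0\{a} | (a.0)\{a,b} | --a--▸ v1
  v1 = 0\{a} | (a.0)\{a,b} | (no moves)
Trace ⟨c⟩ through P, begin at {u0}:
  after c @ step 1: {u2}
  ✓ P
Trace ⟨c⟩ through Q, begin at {v0}:
  after c @ step 1: ∅ (Q stuck)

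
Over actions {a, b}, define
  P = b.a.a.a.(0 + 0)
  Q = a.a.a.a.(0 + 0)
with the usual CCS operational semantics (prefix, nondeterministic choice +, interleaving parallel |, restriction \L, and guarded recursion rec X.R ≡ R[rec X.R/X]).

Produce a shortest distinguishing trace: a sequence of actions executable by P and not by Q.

Reachable graph of P (5 states):
  p0 = b.a.a.a.(0 + 0) has moves --b--▸ p1
  p1 = a.a.a.(0 + 0) has moves --a--▸ p2
  p2 = a.a.(0 + 0) has moves --a--▸ p3
  p3 = a.(0 + 0) has moves --a--▸ p4
  p4 = 0 + 0 has moves deadlocked
Reachable graph of Q (5 states):
  q0 = a.a.a.a.(0 + 0) has moves --a--▸ q1
  q1 = a.a.a.(0 + 0) has moves --a--▸ q2
  q2 = a.a.(0 + 0) has moves --a--▸ q3
  q3 = a.(0 + 0) has moves --a--▸ q4
  q4 = 0 + 0 has moves deadlocked
Trace ⟨b⟩ through P, begin at {p0}:
  [1] b ⇒ {p1}
  ✓ P
Trace ⟨b⟩ through Q, begin at {q0}:
  [1] b ⇒ ∅  — Q cannot continue

b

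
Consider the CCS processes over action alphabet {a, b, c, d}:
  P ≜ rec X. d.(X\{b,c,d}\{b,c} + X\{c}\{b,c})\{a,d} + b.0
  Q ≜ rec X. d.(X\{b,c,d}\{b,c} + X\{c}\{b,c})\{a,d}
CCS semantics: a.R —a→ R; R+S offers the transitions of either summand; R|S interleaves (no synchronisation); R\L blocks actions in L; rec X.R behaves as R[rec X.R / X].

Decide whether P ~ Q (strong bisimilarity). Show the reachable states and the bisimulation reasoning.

NO

Reachable graph of P (3 states):
  s0 = rec X. d.(X\{b,c,d}\{b,c} + X\{c}\{b,c})\{a,d} + b.0 | -b-> s1, -d-> s2
  s1 = 0 | ∅
  s2 = ((rec X. d.(X\{b,c,d}\{b,c} + X\{c}\{b,c})\{a,d} + b.0)\{b,c,d}\{b,c} + (rec X. d.(X\{b,c,d}\{b,c} + X\{c}\{b,c})\{a,d} + b.0)\{c}\{b,c})\{a,d} | ∅
Reachable graph of Q (2 states):
  t0 = rec X. d.(X\{b,c,d}\{b,c} + X\{c}\{b,c})\{a,d} | -d-> t1
  t1 = ((rec X. d.(X\{b,c,d}\{b,c} + X\{c}\{b,c})\{a,d})\{b,c,d}\{b,c} + (rec X. d.(X\{b,c,d}\{b,c} + X\{c}\{b,c})\{a,d})\{c}\{b,c})\{a,d} | ∅
Partition-refinement fixed point:
  B0 = {s0}
  B1 = {s1, s2, t1}
  B2 = {t0}
s0 ∈ B0, t0 ∈ B2 → different blocks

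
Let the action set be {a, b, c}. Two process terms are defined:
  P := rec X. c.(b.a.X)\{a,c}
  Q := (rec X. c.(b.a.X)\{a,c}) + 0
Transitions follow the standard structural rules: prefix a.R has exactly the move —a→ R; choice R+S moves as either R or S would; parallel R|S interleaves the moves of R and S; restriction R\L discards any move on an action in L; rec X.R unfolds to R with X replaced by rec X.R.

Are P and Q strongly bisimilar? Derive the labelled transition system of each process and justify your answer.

P ~ Q

LTS(P): 3 reachable states
  p0 = rec X. c.(b.a.X)\{a,c} ⊢ --c--▸ p1
  p1 = (b.a.(rec X. c.(b.a.X)\{a,c}))\{a,c} ⊢ --b--▸ p2
  p2 = (a.(rec X. c.(b.a.X)\{a,c}))\{a,c} ⊢ deadlocked
LTS(Q): 3 reachable states
  q0 = (rec X. c.(b.a.X)\{a,c}) + 0 ⊢ --c--▸ q1
  q1 = (b.a.(rec X. c.(b.a.X)\{a,c}))\{a,c} ⊢ --b--▸ q2
  q2 = (a.(rec X. c.(b.a.X)\{a,c}))\{a,c} ⊢ deadlocked
Partition-refinement fixed point:
  B0 = {p0, q0}
  B1 = {p1, q1}
  B2 = {p2, q2}
p0 ∈ B0, q0 ∈ B0 → same block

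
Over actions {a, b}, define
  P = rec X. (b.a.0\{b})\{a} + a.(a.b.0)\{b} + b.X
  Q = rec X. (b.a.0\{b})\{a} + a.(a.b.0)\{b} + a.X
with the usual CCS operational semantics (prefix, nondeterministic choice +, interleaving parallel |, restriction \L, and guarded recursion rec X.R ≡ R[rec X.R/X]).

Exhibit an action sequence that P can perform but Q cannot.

Reachable graph of P (4 states):
  p0 = rec X. (b.a.0\{b})\{a} + a.(a.b.0)\{b} + b.X ⊢ -a-> p1, -b-> p0, -b-> p2
  p1 = (a.b.0)\{b} ⊢ -a-> p3
  p2 = (a.0\{b})\{a} ⊢ stopped
  p3 = (b.0)\{b} ⊢ stopped
Reachable graph of Q (4 states):
  q0 = rec X. (b.a.0\{b})\{a} + a.(a.b.0)\{b} + a.X ⊢ -a-> q0, -a-> q1, -b-> q2
  q1 = (a.b.0)\{b} ⊢ -a-> q3
  q2 = (a.0\{b})\{a} ⊢ stopped
  q3 = (b.0)\{b} ⊢ stopped
Trace ⟨ba⟩ through P, begin at {p0}:
  step 1 (b): {p0, p2}
  step 2 (a): {p1}
  — P admits the full trace.
Trace ⟨ba⟩ through Q, begin at {q0}:
  step 1 (b): {q2}
  step 2 (a): no successor for Q

ba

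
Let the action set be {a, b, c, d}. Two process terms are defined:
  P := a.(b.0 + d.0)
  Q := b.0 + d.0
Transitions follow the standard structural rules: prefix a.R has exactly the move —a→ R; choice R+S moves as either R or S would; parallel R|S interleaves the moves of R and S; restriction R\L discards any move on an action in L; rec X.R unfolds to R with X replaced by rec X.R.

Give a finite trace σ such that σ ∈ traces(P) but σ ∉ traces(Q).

LTS(P): 3 reachable states
  p0 = a.(b.0 + d.0) has moves --a--▸ p1
  p1 = b.0 + d.0 has moves --b--▸ p2, --d--▸ p2
  p2 = 0 has moves deadlocked
LTS(Q): 2 reachable states
  q0 = b.0 + d.0 has moves --b--▸ q1, --d--▸ q1
  q1 = 0 has moves deadlocked
Run σ = ⟨a⟩ on P: start {p0}
  step 1 (a): {p1}
  P completes σ.
Run σ = ⟨a⟩ on Q: start {q0}
  step 1 (a): ∅ (Q stuck)

a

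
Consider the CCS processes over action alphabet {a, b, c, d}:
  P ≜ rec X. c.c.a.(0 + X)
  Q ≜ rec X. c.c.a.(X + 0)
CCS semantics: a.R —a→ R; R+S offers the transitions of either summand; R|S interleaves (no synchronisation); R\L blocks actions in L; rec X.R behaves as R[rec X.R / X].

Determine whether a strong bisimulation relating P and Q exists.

P ~ Q

Reachable graph of P (4 states):
  p0 = rec X. c.c.a.(0 + X) :: ··c··> p1
  p1 = c.a.(0 + (rec X. c.c.a.(0 + X))) :: ··c··> p2
  p2 = a.(0 + (rec X. c.c.a.(0 + X))) :: ··a··> p3
  p3 = 0 + (rec X. c.c.a.(0 + X)) :: ··c··> p1
Reachable graph of Q (4 states):
  q0 = rec X. c.c.a.(X + 0) :: ··c··> q1
  q1 = c.a.((rec X. c.c.a.(X + 0)) + 0) :: ··c··> q2
  q2 = a.((rec X. c.c.a.(X + 0)) + 0) :: ··a··> q3
  q3 = (rec X. c.c.a.(X + 0)) + 0 :: ··c··> q1
Bisimilarity quotient blocks:
  B0 = {p0, p3, q0, q3}
  B1 = {p1, q1}
  B2 = {p2, q2}
p0 ∈ B0, q0 ∈ B0 → same block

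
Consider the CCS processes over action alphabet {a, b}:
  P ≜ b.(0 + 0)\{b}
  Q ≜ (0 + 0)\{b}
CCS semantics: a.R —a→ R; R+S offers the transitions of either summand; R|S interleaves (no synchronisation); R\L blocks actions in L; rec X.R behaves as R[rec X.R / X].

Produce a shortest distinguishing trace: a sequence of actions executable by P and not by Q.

b

P's transition system — 2 states:
  s0 = b.(0 + 0)\{b} has moves —b→ s1
  s1 = (0 + 0)\{b} has moves (no moves)
Q's transition system — 1 states:
  t0 = (0 + 0)\{b} has moves (no moves)
Executing b from P (initial set {s0}):
  step 1 (b): {s1}
  — P admits the full trace.
Executing b from Q (initial set {t0}):
  step 1 (b): no successor for Q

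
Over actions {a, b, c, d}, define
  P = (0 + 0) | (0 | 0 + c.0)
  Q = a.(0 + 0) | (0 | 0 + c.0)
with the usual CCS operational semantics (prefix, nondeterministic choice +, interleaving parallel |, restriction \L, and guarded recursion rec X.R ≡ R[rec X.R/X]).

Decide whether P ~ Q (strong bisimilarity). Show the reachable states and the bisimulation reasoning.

NO

LTS(P): 2 reachable states
  p0 = (0 + 0) | (0 | 0 + c.0) | =c=> p1
  p1 = (0 + 0) | 0 | ∅
LTS(Q): 4 reachable states
  q0 = a.(0 + 0) | (0 | 0 + c.0) | =a=> q1, =c=> q2
  q1 = (0 + 0) | (0 | 0 + c.0) | =c=> q3
  q2 = a.(0 + 0) | 0 | =a=> q3
  q3 = (0 + 0) | 0 | ∅
Coarsest stable partition (strong bisimilarity classes):
  B0 = {p0, q1}
  B1 = {p1, q3}
  B2 = {q0}
  B3 = {q2}
p0 ∈ B0, q0 ∈ B2 → different blocks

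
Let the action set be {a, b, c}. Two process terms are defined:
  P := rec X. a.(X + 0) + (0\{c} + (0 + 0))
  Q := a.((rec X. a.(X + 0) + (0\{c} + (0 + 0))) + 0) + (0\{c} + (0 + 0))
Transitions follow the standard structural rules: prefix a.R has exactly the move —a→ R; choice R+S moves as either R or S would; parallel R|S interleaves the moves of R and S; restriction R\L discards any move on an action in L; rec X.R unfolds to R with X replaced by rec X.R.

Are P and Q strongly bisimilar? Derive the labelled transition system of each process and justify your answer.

YES

LTS(P): 2 reachable states
  m0 = rec X. a.(X + 0) + (0\{c} + (0 + 0)) → =a=> m1
  m1 = (rec X. a.(X + 0) + (0\{c} + (0 + 0))) + 0 → =a=> m1
LTS(Q): 2 reachable states
  n0 = a.((rec X. a.(X + 0) + (0\{c} + (0 + 0))) + 0) + (0\{c} + (0 + 0)) → =a=> n1
  n1 = (rec X. a.(X + 0) + (0\{c} + (0 + 0))) + 0 → =a=> n1
Coarsest stable partition (strong bisimilarity classes):
  B0 = {m0, m1, n0, n1}
m0 ∈ B0, n0 ∈ B0 → same block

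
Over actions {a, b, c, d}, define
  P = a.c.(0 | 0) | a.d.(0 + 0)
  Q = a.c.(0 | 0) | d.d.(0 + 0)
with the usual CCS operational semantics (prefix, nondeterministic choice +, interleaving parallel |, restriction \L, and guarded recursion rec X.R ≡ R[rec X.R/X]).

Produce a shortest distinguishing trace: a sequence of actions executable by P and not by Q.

aa

P's transition system — 9 states:
  p0 = a.c.(0 | 0) | a.d.(0 + 0) → --a--▸ p1, --a--▸ p2
  p1 = a.c.(0 | 0) | d.(0 + 0) → --a--▸ p3, --d--▸ p4
  p2 = c.(0 | 0) | a.d.(0 + 0) → --a--▸ p3, --c--▸ p5
  p3 = c.(0 | 0) | d.(0 + 0) → --c--▸ p6, --d--▸ p7
  p4 = a.c.(0 | 0) | (0 + 0) → --a--▸ p7
  p5 = 0 | 0 | a.d.(0 + 0) → --a--▸ p6
  p6 = 0 | 0 | d.(0 + 0) → --d--▸ p8
  p7 = c.(0 | 0) | (0 + 0) → --c--▸ p8
  p8 = 0 | 0 | (0 + 0) → ·
Q's transition system — 9 states:
  q0 = a.c.(0 | 0) | d.d.(0 + 0) → --a--▸ q1, --d--▸ q2
  q1 = c.(0 | 0) | d.d.(0 + 0) → --c--▸ q3, --d--▸ q4
  q2 = a.c.(0 | 0) | d.(0 + 0) → --a--▸ q4, --d--▸ q5
  q3 = 0 | 0 | d.d.(0 + 0) → --d--▸ q6
  q4 = c.(0 | 0) | d.(0 + 0) → --c--▸ q6, --d--▸ q7
  q5 = a.c.(0 | 0) | (0 + 0) → --a--▸ q7
  q6 = 0 | 0 | d.(0 + 0) → --d--▸ q8
  q7 = c.(0 | 0) | (0 + 0) → --c--▸ q8
  q8 = 0 | 0 | (0 + 0) → ·
Executing aa from P (initial set {p0}):
  step 1 (a): {p1, p2}
  step 2 (a): {p3}
  — P admits the full trace.
Executing aa from Q (initial set {q0}):
  step 1 (a): {q1}
  step 2 (a): no successor for Q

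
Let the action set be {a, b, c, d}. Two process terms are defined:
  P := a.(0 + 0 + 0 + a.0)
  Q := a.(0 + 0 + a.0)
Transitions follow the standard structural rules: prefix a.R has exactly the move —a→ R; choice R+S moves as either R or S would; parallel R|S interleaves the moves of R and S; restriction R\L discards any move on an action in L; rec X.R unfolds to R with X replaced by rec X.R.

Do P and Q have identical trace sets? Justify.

YES

Reachable graph of P (3 states):
  u0 = a.(0 + 0 + 0 + a.0) has moves -a-> u1
  u1 = 0 + 0 + 0 + a.0 has moves -a-> u2
  u2 = 0 has moves ·
Reachable graph of Q (3 states):
  v0 = a.(0 + 0 + a.0) has moves -a-> v1
  v1 = 0 + 0 + a.0 has moves -a-> v2
  v2 = 0 has moves ·
Partition-refinement fixed point:
  B0 = {u0, v0}
  B1 = {u1, v1}
  B2 = {u2, v2}
u0 ∈ B0, v0 ∈ B0 → same block
Bisimilar ⇒ trace-equivalent.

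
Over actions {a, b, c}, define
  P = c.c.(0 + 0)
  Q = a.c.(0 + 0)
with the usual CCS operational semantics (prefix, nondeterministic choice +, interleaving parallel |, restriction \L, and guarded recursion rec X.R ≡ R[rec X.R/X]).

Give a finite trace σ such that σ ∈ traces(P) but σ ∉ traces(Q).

c

Reachable graph of P (3 states):
  m0 = c.c.(0 + 0) → --c--▸ m1
  m1 = c.(0 + 0) → --c--▸ m2
  m2 = 0 + 0 → stopped
Reachable graph of Q (3 states):
  n0 = a.c.(0 + 0) → --a--▸ n1
  n1 = c.(0 + 0) → --c--▸ n2
  n2 = 0 + 0 → stopped
Run σ = ⟨c⟩ on P: start {m0}
  [1] c ⇒ {m1}
  P completes σ.
Run σ = ⟨c⟩ on Q: start {n0}
  [1] c ⇒ ∅  — Q cannot continue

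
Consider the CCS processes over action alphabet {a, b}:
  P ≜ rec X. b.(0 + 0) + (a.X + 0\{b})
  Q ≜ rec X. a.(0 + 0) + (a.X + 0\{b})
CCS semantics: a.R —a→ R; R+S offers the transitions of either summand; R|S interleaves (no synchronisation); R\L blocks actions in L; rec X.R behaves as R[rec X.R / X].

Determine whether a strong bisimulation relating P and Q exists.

P's transition system — 2 states:
  s0 = rec X. b.(0 + 0) + (a.X + 0\{b}) :: ··a··> s0, ··b··> s1
  s1 = 0 + 0 :: ∅
Q's transition system — 2 states:
  t0 = rec X. a.(0 + 0) + (a.X + 0\{b}) :: ··a··> t0, ··a··> t1
  t1 = 0 + 0 :: ∅
Partition-refinement fixed point:
  B0 = {s0}
  B1 = {s1, t1}
  B2 = {t0}
s0 ∈ B0, t0 ∈ B2 → different blocks

not bisimilar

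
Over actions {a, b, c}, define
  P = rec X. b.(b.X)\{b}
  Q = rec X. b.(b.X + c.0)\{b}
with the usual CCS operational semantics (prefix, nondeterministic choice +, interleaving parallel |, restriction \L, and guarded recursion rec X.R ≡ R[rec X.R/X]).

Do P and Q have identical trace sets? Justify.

Reachable graph of P (2 states):
  s0 = rec X. b.(b.X)\{b} :: ··b··> s1
  s1 = (b.(rec X. b.(b.X)\{b}))\{b} :: ·
Reachable graph of Q (3 states):
  t0 = rec X. b.(b.X + c.0)\{b} :: ··b··> t1
  t1 = (b.(rec X. b.(b.X + c.0)\{b}) + c.0)\{b} :: ··c··> t2
  t2 = 0\{b} :: ·
Executing bc from Q (initial set {t0}):
  [1] b ⇒ {t1}
  [2] c ⇒ {t2}
  — Q admits the full trace.
Executing bc from P (initial set {s0}):
  [1] b ⇒ {s1}
  [2] c ⇒ no successor for P

traces(P) ≠ traces(Q) — witness ⟨bc⟩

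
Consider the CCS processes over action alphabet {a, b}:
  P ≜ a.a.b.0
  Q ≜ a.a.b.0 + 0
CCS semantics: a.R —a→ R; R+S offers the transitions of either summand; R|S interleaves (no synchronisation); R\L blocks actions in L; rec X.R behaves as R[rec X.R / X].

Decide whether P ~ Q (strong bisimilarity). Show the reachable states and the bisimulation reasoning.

P's transition system — 4 states:
  u0 = a.a.b.0 :: =a=> u1
  u1 = a.b.0 :: =a=> u2
  u2 = b.0 :: =b=> u3
  u3 = 0 :: stopped
Q's transition system — 4 states:
  v0 = a.a.b.0 + 0 :: =a=> v1
  v1 = a.b.0 :: =a=> v2
  v2 = b.0 :: =b=> v3
  v3 = 0 :: stopped
Partition-refinement fixed point:
  B0 = {u0, v0}
  B1 = {u1, v1}
  B2 = {u2, v2}
  B3 = {u3, v3}
u0 ∈ B0, v0 ∈ B0 → same block

YES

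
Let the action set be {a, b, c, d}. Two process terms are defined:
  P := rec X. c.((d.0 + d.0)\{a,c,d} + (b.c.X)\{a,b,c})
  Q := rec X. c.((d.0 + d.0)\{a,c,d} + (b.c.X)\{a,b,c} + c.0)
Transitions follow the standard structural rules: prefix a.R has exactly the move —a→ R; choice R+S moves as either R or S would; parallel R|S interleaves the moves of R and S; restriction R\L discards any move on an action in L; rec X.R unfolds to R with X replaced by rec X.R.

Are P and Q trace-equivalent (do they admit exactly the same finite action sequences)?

traces(P) ≠ traces(Q) — witness ⟨cc⟩

P's transition system — 2 states:
  s0 = rec X. c.((d.0 + d.0)\{a,c,d} + (b.c.X)\{a,b,c}) has moves -c-> s1
  s1 = (d.0 + d.0)\{a,c,d} + (b.c.(rec X. c.((d.0 + d.0)\{a,c,d} + (b.c.X)\{a,b,c})))\{a,b,c} has moves stopped
Q's transition system — 3 states:
  t0 = rec X. c.((d.0 + d.0)\{a,c,d} + (b.c.X)\{a,b,c} + c.0) has moves -c-> t1
  t1 = (d.0 + d.0)\{a,c,d} + (b.c.(rec X. c.((d.0 + d.0)\{a,c,d} + (b.c.X)\{a,b,c} + c.0)))\{a,b,c} + c.0 has moves -c-> t2
  t2 = 0 has moves stopped
Trace ⟨cc⟩ through Q, begin at {t0}:
  after c @ step 1: {t1}
  after c @ step 2: {t2}
  — Q admits the full trace.
Trace ⟨cc⟩ through P, begin at {s0}:
  after c @ step 1: {s1}
  after c @ step 2: no successor for P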